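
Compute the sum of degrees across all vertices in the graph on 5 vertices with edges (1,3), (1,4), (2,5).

Step 1: Count edges incident to each vertex:
  deg(1) = 2 (neighbors: 3, 4)
  deg(2) = 1 (neighbors: 5)
  deg(3) = 1 (neighbors: 1)
  deg(4) = 1 (neighbors: 1)
  deg(5) = 1 (neighbors: 2)

Step 2: Sum all degrees:
  2 + 1 + 1 + 1 + 1 = 6

Verification: sum of degrees = 2 * |E| = 2 * 3 = 6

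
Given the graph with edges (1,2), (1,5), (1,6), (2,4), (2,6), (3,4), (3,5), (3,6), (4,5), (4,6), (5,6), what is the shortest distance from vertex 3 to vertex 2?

Step 1: Build adjacency list:
  1: 2, 5, 6
  2: 1, 4, 6
  3: 4, 5, 6
  4: 2, 3, 5, 6
  5: 1, 3, 4, 6
  6: 1, 2, 3, 4, 5

Step 2: BFS from vertex 3 to find shortest path to 2:
  vertex 4 reached at distance 1
  vertex 5 reached at distance 1
  vertex 6 reached at distance 1
  vertex 2 reached at distance 2

Step 3: Shortest path: 3 -> 4 -> 2
Path length: 2 edges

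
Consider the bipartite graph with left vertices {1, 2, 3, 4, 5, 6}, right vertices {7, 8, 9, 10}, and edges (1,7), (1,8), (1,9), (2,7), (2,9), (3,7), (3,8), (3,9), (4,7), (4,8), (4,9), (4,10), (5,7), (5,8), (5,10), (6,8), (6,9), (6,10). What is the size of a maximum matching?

Step 1: List the neighbors of each left vertex:
  1: 7, 8, 9
  2: 7, 9
  3: 7, 8, 9
  4: 7, 8, 9, 10
  5: 7, 8, 10
  6: 8, 9, 10

Step 2: Greedily match left vertices, then look for augmenting paths:
  Match 1 -- 7
  Match 2 -- 9
  Match 3 -- 8
  Match 4 -- 10
  No augmenting path remains.

Step 3: Verify this is maximum:
  Matching size 4 = min(|L|, |R|) = min(6, 4), which is an upper bound, so this matching is maximum.

Maximum matching: {(1,7), (2,9), (3,8), (4,10)}
Size: 4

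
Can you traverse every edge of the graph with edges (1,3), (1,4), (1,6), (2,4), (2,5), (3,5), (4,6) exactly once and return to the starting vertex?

Step 1: Find the degree of each vertex:
  deg(1) = 3
  deg(2) = 2
  deg(3) = 2
  deg(4) = 3
  deg(5) = 2
  deg(6) = 2

Step 2: Count vertices with odd degree:
  Odd-degree vertices: 1, 4 (2 total)

Step 3: Apply Euler's theorem:
  - Eulerian circuit exists iff graph is connected and all vertices have even degree
  - Eulerian path exists iff graph is connected and has 0 or 2 odd-degree vertices

Graph is connected with exactly 2 odd-degree vertices (1, 4).
Eulerian path exists (starting and ending at the odd-degree vertices), but no Eulerian circuit.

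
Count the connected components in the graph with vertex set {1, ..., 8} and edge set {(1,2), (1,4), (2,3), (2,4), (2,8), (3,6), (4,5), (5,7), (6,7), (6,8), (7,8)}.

Step 1: Build adjacency list from edges:
  1: 2, 4
  2: 1, 3, 4, 8
  3: 2, 6
  4: 1, 2, 5
  5: 4, 7
  6: 3, 7, 8
  7: 5, 6, 8
  8: 2, 6, 7

Step 2: Run BFS/DFS from vertex 1:
  Visited: {1, 2, 4, 3, 8, 5, 6, 7}
  Reached 8 of 8 vertices

Step 3: All 8 vertices reached from vertex 1, so the graph is connected.
Number of connected components: 1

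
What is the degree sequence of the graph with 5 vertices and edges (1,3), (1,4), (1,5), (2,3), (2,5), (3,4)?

Step 1: Count edges incident to each vertex:
  deg(1) = 3 (neighbors: 3, 4, 5)
  deg(2) = 2 (neighbors: 3, 5)
  deg(3) = 3 (neighbors: 1, 2, 4)
  deg(4) = 2 (neighbors: 1, 3)
  deg(5) = 2 (neighbors: 1, 2)

Step 2: Sort degrees in non-increasing order:
  Degrees: [3, 2, 3, 2, 2] -> sorted: [3, 3, 2, 2, 2]

Degree sequence: [3, 3, 2, 2, 2]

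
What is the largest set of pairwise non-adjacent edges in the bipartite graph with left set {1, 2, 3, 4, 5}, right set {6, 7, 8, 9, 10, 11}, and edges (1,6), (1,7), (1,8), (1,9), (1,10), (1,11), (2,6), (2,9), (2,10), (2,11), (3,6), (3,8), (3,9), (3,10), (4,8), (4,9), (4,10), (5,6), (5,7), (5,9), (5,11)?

Step 1: List the neighbors of each left vertex:
  1: 6, 7, 8, 9, 10, 11
  2: 6, 9, 10, 11
  3: 6, 8, 9, 10
  4: 8, 9, 10
  5: 6, 7, 9, 11

Step 2: Greedily match left vertices, then look for augmenting paths:
  Match 1 -- 6
  Match 2 -- 9
  Match 3 -- 8
  Match 4 -- 10
  Match 5 -- 7
  No augmenting path remains.

Step 3: Verify this is maximum:
  Matching size 5 = min(|L|, |R|) = min(5, 6), which is an upper bound, so this matching is maximum.

Maximum matching: {(1,6), (2,9), (3,8), (4,10), (5,7)}
Size: 5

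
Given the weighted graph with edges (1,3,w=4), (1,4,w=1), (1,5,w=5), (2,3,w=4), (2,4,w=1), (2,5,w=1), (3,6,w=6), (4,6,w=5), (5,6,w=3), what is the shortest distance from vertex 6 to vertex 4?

Step 1: Build adjacency list with weights:
  1: 3(w=4), 4(w=1), 5(w=5)
  2: 3(w=4), 4(w=1), 5(w=1)
  3: 1(w=4), 2(w=4), 6(w=6)
  4: 1(w=1), 2(w=1), 6(w=5)
  5: 1(w=5), 2(w=1), 6(w=3)
  6: 3(w=6), 4(w=5), 5(w=3)

Step 2: Apply Dijkstra's algorithm from vertex 6:
  Visit vertex 6 (distance=0)
    Update dist[3] = 6
    Update dist[4] = 5
    Update dist[5] = 3
  Visit vertex 5 (distance=3)
    Update dist[1] = 8
    Update dist[2] = 4
  Visit vertex 2 (distance=4)
  Visit vertex 4 (distance=5)
    Update dist[1] = 6

Step 3: Shortest path: 6 -> 4
Total weight: 5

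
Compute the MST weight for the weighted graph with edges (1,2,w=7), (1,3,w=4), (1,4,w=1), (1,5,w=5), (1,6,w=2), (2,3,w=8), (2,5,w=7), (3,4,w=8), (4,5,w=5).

Apply Kruskal's algorithm (sort edges by weight, add if no cycle):

Sorted edges by weight:
  (1,4) w=1
  (1,6) w=2
  (1,3) w=4
  (1,5) w=5
  (4,5) w=5
  (1,2) w=7
  (2,5) w=7
  (2,3) w=8
  (3,4) w=8

Add edge (1,4) w=1 -- no cycle. Running total: 1
Add edge (1,6) w=2 -- no cycle. Running total: 3
Add edge (1,3) w=4 -- no cycle. Running total: 7
Add edge (1,5) w=5 -- no cycle. Running total: 12
Skip edge (4,5) w=5 -- would create cycle
Add edge (1,2) w=7 -- no cycle. Running total: 19

MST edges: (1,4,w=1), (1,6,w=2), (1,3,w=4), (1,5,w=5), (1,2,w=7)
Total MST weight: 1 + 2 + 4 + 5 + 7 = 19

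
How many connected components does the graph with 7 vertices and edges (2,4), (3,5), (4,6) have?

Step 1: Build adjacency list from edges:
  1: (none)
  2: 4
  3: 5
  4: 2, 6
  5: 3
  6: 4
  7: (none)

Step 2: Run BFS/DFS from vertex 1:
  Visited: {1}
  Reached 1 of 7 vertices

Step 3: Only 1 of 7 vertices reached. Graph is disconnected.
Connected components: {1}, {2, 4, 6}, {3, 5}, {7}
Number of connected components: 4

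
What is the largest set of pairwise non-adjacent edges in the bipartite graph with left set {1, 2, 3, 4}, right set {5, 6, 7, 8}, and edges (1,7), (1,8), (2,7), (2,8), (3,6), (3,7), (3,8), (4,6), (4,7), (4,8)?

Step 1: List the neighbors of each left vertex:
  1: 7, 8
  2: 7, 8
  3: 6, 7, 8
  4: 6, 7, 8

Step 2: Greedily match left vertices, then look for augmenting paths:
  Match 1 -- 7
  Match 2 -- 8
  Match 3 -- 6
  No augmenting path remains.

Step 3: Verify this is maximum:
  Matching has size 3. The vertex set {6, 7, 8} covers every edge and has size 3; any matching has at most one edge per cover vertex, so 3 is maximum (König's theorem).

Maximum matching: {(1,7), (2,8), (3,6)}
Size: 3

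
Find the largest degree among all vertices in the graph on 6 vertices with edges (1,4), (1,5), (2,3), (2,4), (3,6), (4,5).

Step 1: Count edges incident to each vertex:
  deg(1) = 2 (neighbors: 4, 5)
  deg(2) = 2 (neighbors: 3, 4)
  deg(3) = 2 (neighbors: 2, 6)
  deg(4) = 3 (neighbors: 1, 2, 5)
  deg(5) = 2 (neighbors: 1, 4)
  deg(6) = 1 (neighbors: 3)

Step 2: Find maximum:
  max(2, 2, 2, 3, 2, 1) = 3 (vertex 4)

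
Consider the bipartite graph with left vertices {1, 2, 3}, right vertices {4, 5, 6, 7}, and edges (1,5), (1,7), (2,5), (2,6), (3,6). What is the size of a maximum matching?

Step 1: List the neighbors of each left vertex:
  1: 5, 7
  2: 5, 6
  3: 6

Step 2: Greedily match left vertices, then look for augmenting paths:
  Match 1 -- 7
  Match 2 -- 5
  Match 3 -- 6
  No augmenting path remains.

Step 3: Verify this is maximum:
  Matching size 3 = min(|L|, |R|) = min(3, 4), which is an upper bound, so this matching is maximum.

Maximum matching: {(1,7), (2,5), (3,6)}
Size: 3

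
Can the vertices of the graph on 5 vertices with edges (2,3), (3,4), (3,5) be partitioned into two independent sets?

Step 1: Attempt 2-coloring using BFS:
  Start at vertex 1, assign color 0
  Start new component at vertex 2, assign color 0
  Color vertex 3 with color 1 (neighbor of 2)
  Color vertex 4 with color 0 (neighbor of 3)
  Color vertex 5 with color 0 (neighbor of 3)

Step 2: 2-coloring succeeded. No conflicts found.
  Set A (color 0): {1, 2, 4, 5}
  Set B (color 1): {3}

The graph is bipartite with partition {1, 2, 4, 5}, {3}.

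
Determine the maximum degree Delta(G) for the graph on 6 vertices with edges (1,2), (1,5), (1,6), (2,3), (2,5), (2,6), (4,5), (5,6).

Step 1: Count edges incident to each vertex:
  deg(1) = 3 (neighbors: 2, 5, 6)
  deg(2) = 4 (neighbors: 1, 3, 5, 6)
  deg(3) = 1 (neighbors: 2)
  deg(4) = 1 (neighbors: 5)
  deg(5) = 4 (neighbors: 1, 2, 4, 6)
  deg(6) = 3 (neighbors: 1, 2, 5)

Step 2: Find maximum:
  max(3, 4, 1, 1, 4, 3) = 4 (vertex 2)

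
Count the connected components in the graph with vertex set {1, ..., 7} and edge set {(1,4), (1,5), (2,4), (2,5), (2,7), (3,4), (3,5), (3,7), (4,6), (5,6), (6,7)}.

Step 1: Build adjacency list from edges:
  1: 4, 5
  2: 4, 5, 7
  3: 4, 5, 7
  4: 1, 2, 3, 6
  5: 1, 2, 3, 6
  6: 4, 5, 7
  7: 2, 3, 6

Step 2: Run BFS/DFS from vertex 1:
  Visited: {1, 4, 5, 2, 3, 6, 7}
  Reached 7 of 7 vertices

Step 3: All 7 vertices reached from vertex 1, so the graph is connected.
Number of connected components: 1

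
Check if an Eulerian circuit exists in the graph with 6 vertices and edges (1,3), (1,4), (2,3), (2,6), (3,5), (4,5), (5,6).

Step 1: Find the degree of each vertex:
  deg(1) = 2
  deg(2) = 2
  deg(3) = 3
  deg(4) = 2
  deg(5) = 3
  deg(6) = 2

Step 2: Count vertices with odd degree:
  Odd-degree vertices: 3, 5 (2 total)

Step 3: Apply Euler's theorem:
  - Eulerian circuit exists iff graph is connected and all vertices have even degree
  - Eulerian path exists iff graph is connected and has 0 or 2 odd-degree vertices

Graph is connected with exactly 2 odd-degree vertices (3, 5).
Eulerian path exists (starting and ending at the odd-degree vertices), but no Eulerian circuit.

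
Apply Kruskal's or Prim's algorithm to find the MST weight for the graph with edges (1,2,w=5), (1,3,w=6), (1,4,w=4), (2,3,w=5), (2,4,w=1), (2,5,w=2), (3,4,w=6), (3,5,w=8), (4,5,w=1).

Apply Kruskal's algorithm (sort edges by weight, add if no cycle):

Sorted edges by weight:
  (2,4) w=1
  (4,5) w=1
  (2,5) w=2
  (1,4) w=4
  (1,2) w=5
  (2,3) w=5
  (1,3) w=6
  (3,4) w=6
  (3,5) w=8

Add edge (2,4) w=1 -- no cycle. Running total: 1
Add edge (4,5) w=1 -- no cycle. Running total: 2
Skip edge (2,5) w=2 -- would create cycle
Add edge (1,4) w=4 -- no cycle. Running total: 6
Skip edge (1,2) w=5 -- would create cycle
Add edge (2,3) w=5 -- no cycle. Running total: 11

MST edges: (2,4,w=1), (4,5,w=1), (1,4,w=4), (2,3,w=5)
Total MST weight: 1 + 1 + 4 + 5 = 11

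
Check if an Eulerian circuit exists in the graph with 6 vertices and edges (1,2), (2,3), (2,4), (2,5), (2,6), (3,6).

Step 1: Find the degree of each vertex:
  deg(1) = 1
  deg(2) = 5
  deg(3) = 2
  deg(4) = 1
  deg(5) = 1
  deg(6) = 2

Step 2: Count vertices with odd degree:
  Odd-degree vertices: 1, 2, 4, 5 (4 total)

Step 3: Apply Euler's theorem:
  - Eulerian circuit exists iff graph is connected and all vertices have even degree
  - Eulerian path exists iff graph is connected and has 0 or 2 odd-degree vertices

Graph has 4 odd-degree vertices (need 0 or 2).
Neither Eulerian path nor Eulerian circuit exists.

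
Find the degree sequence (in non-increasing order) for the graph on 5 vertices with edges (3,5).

Step 1: Count edges incident to each vertex:
  deg(1) = 0 (neighbors: none)
  deg(2) = 0 (neighbors: none)
  deg(3) = 1 (neighbors: 5)
  deg(4) = 0 (neighbors: none)
  deg(5) = 1 (neighbors: 3)

Step 2: Sort degrees in non-increasing order:
  Degrees: [0, 0, 1, 0, 1] -> sorted: [1, 1, 0, 0, 0]

Degree sequence: [1, 1, 0, 0, 0]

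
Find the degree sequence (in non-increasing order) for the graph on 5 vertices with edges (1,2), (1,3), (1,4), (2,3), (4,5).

Step 1: Count edges incident to each vertex:
  deg(1) = 3 (neighbors: 2, 3, 4)
  deg(2) = 2 (neighbors: 1, 3)
  deg(3) = 2 (neighbors: 1, 2)
  deg(4) = 2 (neighbors: 1, 5)
  deg(5) = 1 (neighbors: 4)

Step 2: Sort degrees in non-increasing order:
  Degrees: [3, 2, 2, 2, 1] -> sorted: [3, 2, 2, 2, 1]

Degree sequence: [3, 2, 2, 2, 1]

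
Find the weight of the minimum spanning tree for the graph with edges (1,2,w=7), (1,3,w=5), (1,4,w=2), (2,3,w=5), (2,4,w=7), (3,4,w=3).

Apply Kruskal's algorithm (sort edges by weight, add if no cycle):

Sorted edges by weight:
  (1,4) w=2
  (3,4) w=3
  (1,3) w=5
  (2,3) w=5
  (1,2) w=7
  (2,4) w=7

Add edge (1,4) w=2 -- no cycle. Running total: 2
Add edge (3,4) w=3 -- no cycle. Running total: 5
Skip edge (1,3) w=5 -- would create cycle
Add edge (2,3) w=5 -- no cycle. Running total: 10

MST edges: (1,4,w=2), (3,4,w=3), (2,3,w=5)
Total MST weight: 2 + 3 + 5 = 10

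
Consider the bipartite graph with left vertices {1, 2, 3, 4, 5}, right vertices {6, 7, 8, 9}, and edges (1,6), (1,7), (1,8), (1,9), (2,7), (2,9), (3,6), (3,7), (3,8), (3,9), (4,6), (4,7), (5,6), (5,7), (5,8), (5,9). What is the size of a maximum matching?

Step 1: List the neighbors of each left vertex:
  1: 6, 7, 8, 9
  2: 7, 9
  3: 6, 7, 8, 9
  4: 6, 7
  5: 6, 7, 8, 9

Step 2: Greedily match left vertices, then look for augmenting paths:
  Match 1 -- 6
  Match 2 -- 7
  Match 3 -- 8
  Match 5 -- 9
  No augmenting path remains.

Step 3: Verify this is maximum:
  Matching size 4 = min(|L|, |R|) = min(5, 4), which is an upper bound, so this matching is maximum.

Maximum matching: {(1,6), (2,7), (3,8), (5,9)}
Size: 4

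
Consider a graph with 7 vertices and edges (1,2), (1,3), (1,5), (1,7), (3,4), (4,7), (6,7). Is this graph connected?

Step 1: Build adjacency list from edges:
  1: 2, 3, 5, 7
  2: 1
  3: 1, 4
  4: 3, 7
  5: 1
  6: 7
  7: 1, 4, 6

Step 2: Run BFS/DFS from vertex 1:
  Visited: {1, 2, 3, 5, 7, 4, 6}
  Reached 7 of 7 vertices

Step 3: All 7 vertices reached from vertex 1, so the graph is connected.
Answer: Yes, the graph is connected.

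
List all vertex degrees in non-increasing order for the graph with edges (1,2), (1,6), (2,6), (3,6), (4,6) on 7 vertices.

Step 1: Count edges incident to each vertex:
  deg(1) = 2 (neighbors: 2, 6)
  deg(2) = 2 (neighbors: 1, 6)
  deg(3) = 1 (neighbors: 6)
  deg(4) = 1 (neighbors: 6)
  deg(5) = 0 (neighbors: none)
  deg(6) = 4 (neighbors: 1, 2, 3, 4)
  deg(7) = 0 (neighbors: none)

Step 2: Sort degrees in non-increasing order:
  Degrees: [2, 2, 1, 1, 0, 4, 0] -> sorted: [4, 2, 2, 1, 1, 0, 0]

Degree sequence: [4, 2, 2, 1, 1, 0, 0]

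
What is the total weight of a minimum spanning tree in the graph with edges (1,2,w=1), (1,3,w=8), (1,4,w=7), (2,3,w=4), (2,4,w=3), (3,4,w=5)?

Apply Kruskal's algorithm (sort edges by weight, add if no cycle):

Sorted edges by weight:
  (1,2) w=1
  (2,4) w=3
  (2,3) w=4
  (3,4) w=5
  (1,4) w=7
  (1,3) w=8

Add edge (1,2) w=1 -- no cycle. Running total: 1
Add edge (2,4) w=3 -- no cycle. Running total: 4
Add edge (2,3) w=4 -- no cycle. Running total: 8

MST edges: (1,2,w=1), (2,4,w=3), (2,3,w=4)
Total MST weight: 1 + 3 + 4 = 8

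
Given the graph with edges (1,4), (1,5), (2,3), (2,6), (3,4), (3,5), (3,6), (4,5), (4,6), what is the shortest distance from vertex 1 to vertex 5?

Step 1: Build adjacency list:
  1: 4, 5
  2: 3, 6
  3: 2, 4, 5, 6
  4: 1, 3, 5, 6
  5: 1, 3, 4
  6: 2, 3, 4

Step 2: BFS from vertex 1 to find shortest path to 5:
  vertex 4 reached at distance 1
  vertex 5 reached at distance 1

Step 3: Shortest path: 1 -> 5
Path length: 1 edge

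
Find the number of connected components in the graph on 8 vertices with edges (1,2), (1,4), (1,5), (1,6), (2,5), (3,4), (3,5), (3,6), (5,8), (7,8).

Step 1: Build adjacency list from edges:
  1: 2, 4, 5, 6
  2: 1, 5
  3: 4, 5, 6
  4: 1, 3
  5: 1, 2, 3, 8
  6: 1, 3
  7: 8
  8: 5, 7

Step 2: Run BFS/DFS from vertex 1:
  Visited: {1, 2, 4, 5, 6, 3, 8, 7}
  Reached 8 of 8 vertices

Step 3: All 8 vertices reached from vertex 1, so the graph is connected.
Number of connected components: 1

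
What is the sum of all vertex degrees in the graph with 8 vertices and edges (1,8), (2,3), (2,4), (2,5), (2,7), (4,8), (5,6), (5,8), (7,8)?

Step 1: Count edges incident to each vertex:
  deg(1) = 1 (neighbors: 8)
  deg(2) = 4 (neighbors: 3, 4, 5, 7)
  deg(3) = 1 (neighbors: 2)
  deg(4) = 2 (neighbors: 2, 8)
  deg(5) = 3 (neighbors: 2, 6, 8)
  deg(6) = 1 (neighbors: 5)
  deg(7) = 2 (neighbors: 2, 8)
  deg(8) = 4 (neighbors: 1, 4, 5, 7)

Step 2: Sum all degrees:
  1 + 4 + 1 + 2 + 3 + 1 + 2 + 4 = 18

Verification: sum of degrees = 2 * |E| = 2 * 9 = 18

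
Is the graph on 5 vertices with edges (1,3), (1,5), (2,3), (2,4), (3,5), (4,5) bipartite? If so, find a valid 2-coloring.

Step 1: Attempt 2-coloring using BFS:
  Start at vertex 1, assign color 0
  Color vertex 3 with color 1 (neighbor of 1)
  Color vertex 5 with color 1 (neighbor of 1)
  Color vertex 2 with color 0 (neighbor of 3)

Step 2: Conflict found! Vertices 3 and 5 are adjacent but have the same color.
This means the graph contains an odd cycle.

The graph is NOT bipartite.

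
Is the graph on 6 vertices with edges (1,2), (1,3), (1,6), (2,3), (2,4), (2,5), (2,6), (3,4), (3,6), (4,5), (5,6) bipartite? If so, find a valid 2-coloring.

Step 1: Attempt 2-coloring using BFS:
  Start at vertex 1, assign color 0
  Color vertex 2 with color 1 (neighbor of 1)
  Color vertex 3 with color 1 (neighbor of 1)
  Color vertex 6 with color 1 (neighbor of 1)

Step 2: Conflict found! Vertices 2 and 3 are adjacent but have the same color.
This means the graph contains an odd cycle.

The graph is NOT bipartite.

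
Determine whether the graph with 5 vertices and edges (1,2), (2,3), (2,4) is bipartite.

Step 1: Attempt 2-coloring using BFS:
  Start at vertex 1, assign color 0
  Color vertex 2 with color 1 (neighbor of 1)
  Color vertex 3 with color 0 (neighbor of 2)
  Color vertex 4 with color 0 (neighbor of 2)
  Start new component at vertex 5, assign color 0

Step 2: 2-coloring succeeded. No conflicts found.
  Set A (color 0): {1, 3, 4, 5}
  Set B (color 1): {2}

The graph is bipartite with partition {1, 3, 4, 5}, {2}.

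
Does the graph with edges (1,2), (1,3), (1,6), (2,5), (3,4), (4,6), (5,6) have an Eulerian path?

Step 1: Find the degree of each vertex:
  deg(1) = 3
  deg(2) = 2
  deg(3) = 2
  deg(4) = 2
  deg(5) = 2
  deg(6) = 3

Step 2: Count vertices with odd degree:
  Odd-degree vertices: 1, 6 (2 total)

Step 3: Apply Euler's theorem:
  - Eulerian circuit exists iff graph is connected and all vertices have even degree
  - Eulerian path exists iff graph is connected and has 0 or 2 odd-degree vertices

Graph is connected with exactly 2 odd-degree vertices (1, 6).
Eulerian path exists (starting and ending at the odd-degree vertices), but no Eulerian circuit.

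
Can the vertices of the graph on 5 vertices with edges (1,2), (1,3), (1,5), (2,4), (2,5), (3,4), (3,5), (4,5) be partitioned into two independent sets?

Step 1: Attempt 2-coloring using BFS:
  Start at vertex 1, assign color 0
  Color vertex 2 with color 1 (neighbor of 1)
  Color vertex 3 with color 1 (neighbor of 1)
  Color vertex 5 with color 1 (neighbor of 1)
  Color vertex 4 with color 0 (neighbor of 2)

Step 2: Conflict found! Vertices 2 and 5 are adjacent but have the same color.
This means the graph contains an odd cycle.

The graph is NOT bipartite.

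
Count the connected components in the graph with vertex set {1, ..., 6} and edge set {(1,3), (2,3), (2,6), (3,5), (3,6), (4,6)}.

Step 1: Build adjacency list from edges:
  1: 3
  2: 3, 6
  3: 1, 2, 5, 6
  4: 6
  5: 3
  6: 2, 3, 4

Step 2: Run BFS/DFS from vertex 1:
  Visited: {1, 3, 2, 5, 6, 4}
  Reached 6 of 6 vertices

Step 3: All 6 vertices reached from vertex 1, so the graph is connected.
Number of connected components: 1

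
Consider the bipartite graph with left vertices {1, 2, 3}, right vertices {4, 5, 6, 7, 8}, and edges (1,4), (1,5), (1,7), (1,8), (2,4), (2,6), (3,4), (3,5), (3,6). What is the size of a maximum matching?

Step 1: List the neighbors of each left vertex:
  1: 4, 5, 7, 8
  2: 4, 6
  3: 4, 5, 6

Step 2: Greedily match left vertices, then look for augmenting paths:
  Match 1 -- 4
  Match 2 -- 6
  Match 3 -- 5
  No augmenting path remains.

Step 3: Verify this is maximum:
  Matching size 3 = min(|L|, |R|) = min(3, 5), which is an upper bound, so this matching is maximum.

Maximum matching: {(1,4), (2,6), (3,5)}
Size: 3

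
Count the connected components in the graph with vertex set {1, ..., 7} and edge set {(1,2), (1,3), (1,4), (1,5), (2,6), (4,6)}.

Step 1: Build adjacency list from edges:
  1: 2, 3, 4, 5
  2: 1, 6
  3: 1
  4: 1, 6
  5: 1
  6: 2, 4
  7: (none)

Step 2: Run BFS/DFS from vertex 1:
  Visited: {1, 2, 3, 4, 5, 6}
  Reached 6 of 7 vertices

Step 3: Only 6 of 7 vertices reached. Graph is disconnected.
Connected components: {1, 2, 3, 4, 5, 6}, {7}
Number of connected components: 2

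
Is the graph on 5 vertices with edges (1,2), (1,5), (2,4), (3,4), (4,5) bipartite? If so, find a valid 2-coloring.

Step 1: Attempt 2-coloring using BFS:
  Start at vertex 1, assign color 0
  Color vertex 2 with color 1 (neighbor of 1)
  Color vertex 5 with color 1 (neighbor of 1)
  Color vertex 4 with color 0 (neighbor of 2)
  Color vertex 3 with color 1 (neighbor of 4)

Step 2: 2-coloring succeeded. No conflicts found.
  Set A (color 0): {1, 4}
  Set B (color 1): {2, 3, 5}

The graph is bipartite with partition {1, 4}, {2, 3, 5}.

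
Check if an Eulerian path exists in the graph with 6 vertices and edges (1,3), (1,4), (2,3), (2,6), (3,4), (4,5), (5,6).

Step 1: Find the degree of each vertex:
  deg(1) = 2
  deg(2) = 2
  deg(3) = 3
  deg(4) = 3
  deg(5) = 2
  deg(6) = 2

Step 2: Count vertices with odd degree:
  Odd-degree vertices: 3, 4 (2 total)

Step 3: Apply Euler's theorem:
  - Eulerian circuit exists iff graph is connected and all vertices have even degree
  - Eulerian path exists iff graph is connected and has 0 or 2 odd-degree vertices

Graph is connected with exactly 2 odd-degree vertices (3, 4).
Eulerian path exists (starting and ending at the odd-degree vertices), but no Eulerian circuit.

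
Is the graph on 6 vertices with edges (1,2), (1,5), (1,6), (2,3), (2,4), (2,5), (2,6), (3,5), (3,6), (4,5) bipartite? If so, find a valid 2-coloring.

Step 1: Attempt 2-coloring using BFS:
  Start at vertex 1, assign color 0
  Color vertex 2 with color 1 (neighbor of 1)
  Color vertex 5 with color 1 (neighbor of 1)
  Color vertex 6 with color 1 (neighbor of 1)
  Color vertex 3 with color 0 (neighbor of 2)
  Color vertex 4 with color 0 (neighbor of 2)

Step 2: Conflict found! Vertices 2 and 5 are adjacent but have the same color.
This means the graph contains an odd cycle.

The graph is NOT bipartite.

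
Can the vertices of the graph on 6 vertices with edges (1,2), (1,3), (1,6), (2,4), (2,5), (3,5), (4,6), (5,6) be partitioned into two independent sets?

Step 1: Attempt 2-coloring using BFS:
  Start at vertex 1, assign color 0
  Color vertex 2 with color 1 (neighbor of 1)
  Color vertex 3 with color 1 (neighbor of 1)
  Color vertex 6 with color 1 (neighbor of 1)
  Color vertex 4 with color 0 (neighbor of 2)
  Color vertex 5 with color 0 (neighbor of 2)

Step 2: 2-coloring succeeded. No conflicts found.
  Set A (color 0): {1, 4, 5}
  Set B (color 1): {2, 3, 6}

The graph is bipartite with partition {1, 4, 5}, {2, 3, 6}.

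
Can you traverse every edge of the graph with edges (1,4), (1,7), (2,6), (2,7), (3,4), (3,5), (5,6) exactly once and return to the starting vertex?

Step 1: Find the degree of each vertex:
  deg(1) = 2
  deg(2) = 2
  deg(3) = 2
  deg(4) = 2
  deg(5) = 2
  deg(6) = 2
  deg(7) = 2

Step 2: Count vertices with odd degree:
  All vertices have even degree (0 odd-degree vertices)

Step 3: Apply Euler's theorem:
  - Eulerian circuit exists iff graph is connected and all vertices have even degree
  - Eulerian path exists iff graph is connected and has 0 or 2 odd-degree vertices

Graph is connected with 0 odd-degree vertices.
Both Eulerian circuit and Eulerian path exist.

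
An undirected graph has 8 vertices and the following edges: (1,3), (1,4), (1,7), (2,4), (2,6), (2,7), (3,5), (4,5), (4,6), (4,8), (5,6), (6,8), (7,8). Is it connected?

Step 1: Build adjacency list from edges:
  1: 3, 4, 7
  2: 4, 6, 7
  3: 1, 5
  4: 1, 2, 5, 6, 8
  5: 3, 4, 6
  6: 2, 4, 5, 8
  7: 1, 2, 8
  8: 4, 6, 7

Step 2: Run BFS/DFS from vertex 1:
  Visited: {1, 3, 4, 7, 5, 2, 6, 8}
  Reached 8 of 8 vertices

Step 3: All 8 vertices reached from vertex 1, so the graph is connected.
Answer: Yes, the graph is connected.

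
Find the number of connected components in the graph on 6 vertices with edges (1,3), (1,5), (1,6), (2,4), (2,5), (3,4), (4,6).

Step 1: Build adjacency list from edges:
  1: 3, 5, 6
  2: 4, 5
  3: 1, 4
  4: 2, 3, 6
  5: 1, 2
  6: 1, 4

Step 2: Run BFS/DFS from vertex 1:
  Visited: {1, 3, 5, 6, 4, 2}
  Reached 6 of 6 vertices

Step 3: All 6 vertices reached from vertex 1, so the graph is connected.
Number of connected components: 1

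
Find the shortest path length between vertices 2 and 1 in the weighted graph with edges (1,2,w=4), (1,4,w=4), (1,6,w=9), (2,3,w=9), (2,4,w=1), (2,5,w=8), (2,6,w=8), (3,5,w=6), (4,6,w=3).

Step 1: Build adjacency list with weights:
  1: 2(w=4), 4(w=4), 6(w=9)
  2: 1(w=4), 3(w=9), 4(w=1), 5(w=8), 6(w=8)
  3: 2(w=9), 5(w=6)
  4: 1(w=4), 2(w=1), 6(w=3)
  5: 2(w=8), 3(w=6)
  6: 1(w=9), 2(w=8), 4(w=3)

Step 2: Apply Dijkstra's algorithm from vertex 2:
  Visit vertex 2 (distance=0)
    Update dist[1] = 4
    Update dist[3] = 9
    Update dist[4] = 1
    Update dist[5] = 8
    Update dist[6] = 8
  Visit vertex 4 (distance=1)
    Update dist[6] = 4
  Visit vertex 1 (distance=4)

Step 3: Shortest path: 2 -> 1
Total weight: 4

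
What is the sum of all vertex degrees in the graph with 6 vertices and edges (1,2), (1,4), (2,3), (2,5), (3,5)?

Step 1: Count edges incident to each vertex:
  deg(1) = 2 (neighbors: 2, 4)
  deg(2) = 3 (neighbors: 1, 3, 5)
  deg(3) = 2 (neighbors: 2, 5)
  deg(4) = 1 (neighbors: 1)
  deg(5) = 2 (neighbors: 2, 3)
  deg(6) = 0 (neighbors: none)

Step 2: Sum all degrees:
  2 + 3 + 2 + 1 + 2 + 0 = 10

Verification: sum of degrees = 2 * |E| = 2 * 5 = 10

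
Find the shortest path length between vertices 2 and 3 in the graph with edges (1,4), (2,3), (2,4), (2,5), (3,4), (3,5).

Step 1: Build adjacency list:
  1: 4
  2: 3, 4, 5
  3: 2, 4, 5
  4: 1, 2, 3
  5: 2, 3

Step 2: BFS from vertex 2 to find shortest path to 3:
  vertex 3 reached at distance 1

Step 3: Shortest path: 2 -> 3
Path length: 1 edge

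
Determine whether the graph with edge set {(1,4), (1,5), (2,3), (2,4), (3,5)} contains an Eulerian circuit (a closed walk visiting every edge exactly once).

Step 1: Find the degree of each vertex:
  deg(1) = 2
  deg(2) = 2
  deg(3) = 2
  deg(4) = 2
  deg(5) = 2

Step 2: Count vertices with odd degree:
  All vertices have even degree (0 odd-degree vertices)

Step 3: Apply Euler's theorem:
  - Eulerian circuit exists iff graph is connected and all vertices have even degree
  - Eulerian path exists iff graph is connected and has 0 or 2 odd-degree vertices

Graph is connected with 0 odd-degree vertices.
Both Eulerian circuit and Eulerian path exist.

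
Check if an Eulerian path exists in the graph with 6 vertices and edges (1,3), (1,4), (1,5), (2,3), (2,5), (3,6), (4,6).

Step 1: Find the degree of each vertex:
  deg(1) = 3
  deg(2) = 2
  deg(3) = 3
  deg(4) = 2
  deg(5) = 2
  deg(6) = 2

Step 2: Count vertices with odd degree:
  Odd-degree vertices: 1, 3 (2 total)

Step 3: Apply Euler's theorem:
  - Eulerian circuit exists iff graph is connected and all vertices have even degree
  - Eulerian path exists iff graph is connected and has 0 or 2 odd-degree vertices

Graph is connected with exactly 2 odd-degree vertices (1, 3).
Eulerian path exists (starting and ending at the odd-degree vertices), but no Eulerian circuit.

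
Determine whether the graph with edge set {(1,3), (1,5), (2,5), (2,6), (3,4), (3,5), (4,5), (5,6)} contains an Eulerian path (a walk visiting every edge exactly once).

Step 1: Find the degree of each vertex:
  deg(1) = 2
  deg(2) = 2
  deg(3) = 3
  deg(4) = 2
  deg(5) = 5
  deg(6) = 2

Step 2: Count vertices with odd degree:
  Odd-degree vertices: 3, 5 (2 total)

Step 3: Apply Euler's theorem:
  - Eulerian circuit exists iff graph is connected and all vertices have even degree
  - Eulerian path exists iff graph is connected and has 0 or 2 odd-degree vertices

Graph is connected with exactly 2 odd-degree vertices (3, 5).
Eulerian path exists (starting and ending at the odd-degree vertices), but no Eulerian circuit.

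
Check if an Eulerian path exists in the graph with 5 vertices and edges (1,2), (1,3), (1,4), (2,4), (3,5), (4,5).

Step 1: Find the degree of each vertex:
  deg(1) = 3
  deg(2) = 2
  deg(3) = 2
  deg(4) = 3
  deg(5) = 2

Step 2: Count vertices with odd degree:
  Odd-degree vertices: 1, 4 (2 total)

Step 3: Apply Euler's theorem:
  - Eulerian circuit exists iff graph is connected and all vertices have even degree
  - Eulerian path exists iff graph is connected and has 0 or 2 odd-degree vertices

Graph is connected with exactly 2 odd-degree vertices (1, 4).
Eulerian path exists (starting and ending at the odd-degree vertices), but no Eulerian circuit.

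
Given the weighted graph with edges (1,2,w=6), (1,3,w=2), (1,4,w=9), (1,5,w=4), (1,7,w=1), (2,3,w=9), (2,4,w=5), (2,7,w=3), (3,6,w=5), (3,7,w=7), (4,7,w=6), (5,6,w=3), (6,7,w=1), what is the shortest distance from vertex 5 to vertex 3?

Step 1: Build adjacency list with weights:
  1: 2(w=6), 3(w=2), 4(w=9), 5(w=4), 7(w=1)
  2: 1(w=6), 3(w=9), 4(w=5), 7(w=3)
  3: 1(w=2), 2(w=9), 6(w=5), 7(w=7)
  4: 1(w=9), 2(w=5), 7(w=6)
  5: 1(w=4), 6(w=3)
  6: 3(w=5), 5(w=3), 7(w=1)
  7: 1(w=1), 2(w=3), 3(w=7), 4(w=6), 6(w=1)

Step 2: Apply Dijkstra's algorithm from vertex 5:
  Visit vertex 5 (distance=0)
    Update dist[1] = 4
    Update dist[6] = 3
  Visit vertex 6 (distance=3)
    Update dist[3] = 8
    Update dist[7] = 4
  Visit vertex 1 (distance=4)
    Update dist[2] = 10
    Update dist[3] = 6
    Update dist[4] = 13
  Visit vertex 7 (distance=4)
    Update dist[2] = 7
    Update dist[4] = 10
  Visit vertex 3 (distance=6)

Step 3: Shortest path: 5 -> 1 -> 3
Total weight: 4 + 2 = 6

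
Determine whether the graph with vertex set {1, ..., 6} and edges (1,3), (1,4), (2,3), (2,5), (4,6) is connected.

Step 1: Build adjacency list from edges:
  1: 3, 4
  2: 3, 5
  3: 1, 2
  4: 1, 6
  5: 2
  6: 4

Step 2: Run BFS/DFS from vertex 1:
  Visited: {1, 3, 4, 2, 6, 5}
  Reached 6 of 6 vertices

Step 3: All 6 vertices reached from vertex 1, so the graph is connected.
Answer: Yes, the graph is connected.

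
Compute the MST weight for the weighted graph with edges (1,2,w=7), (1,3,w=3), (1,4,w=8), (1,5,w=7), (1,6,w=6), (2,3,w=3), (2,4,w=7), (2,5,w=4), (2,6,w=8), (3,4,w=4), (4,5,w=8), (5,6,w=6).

Apply Kruskal's algorithm (sort edges by weight, add if no cycle):

Sorted edges by weight:
  (1,3) w=3
  (2,3) w=3
  (2,5) w=4
  (3,4) w=4
  (1,6) w=6
  (5,6) w=6
  (1,2) w=7
  (1,5) w=7
  (2,4) w=7
  (1,4) w=8
  (2,6) w=8
  (4,5) w=8

Add edge (1,3) w=3 -- no cycle. Running total: 3
Add edge (2,3) w=3 -- no cycle. Running total: 6
Add edge (2,5) w=4 -- no cycle. Running total: 10
Add edge (3,4) w=4 -- no cycle. Running total: 14
Add edge (1,6) w=6 -- no cycle. Running total: 20

MST edges: (1,3,w=3), (2,3,w=3), (2,5,w=4), (3,4,w=4), (1,6,w=6)
Total MST weight: 3 + 3 + 4 + 4 + 6 = 20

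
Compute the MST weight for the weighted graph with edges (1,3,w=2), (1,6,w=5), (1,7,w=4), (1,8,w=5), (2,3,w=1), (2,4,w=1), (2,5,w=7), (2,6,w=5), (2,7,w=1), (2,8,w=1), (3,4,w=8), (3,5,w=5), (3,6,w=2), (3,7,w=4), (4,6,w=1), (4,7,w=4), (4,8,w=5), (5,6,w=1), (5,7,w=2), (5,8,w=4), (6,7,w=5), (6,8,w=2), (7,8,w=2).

Apply Kruskal's algorithm (sort edges by weight, add if no cycle):

Sorted edges by weight:
  (2,8) w=1
  (2,3) w=1
  (2,4) w=1
  (2,7) w=1
  (4,6) w=1
  (5,6) w=1
  (1,3) w=2
  (3,6) w=2
  (5,7) w=2
  (6,8) w=2
  (7,8) w=2
  (1,7) w=4
  (3,7) w=4
  (4,7) w=4
  (5,8) w=4
  (1,8) w=5
  (1,6) w=5
  (2,6) w=5
  (3,5) w=5
  (4,8) w=5
  (6,7) w=5
  (2,5) w=7
  (3,4) w=8

Add edge (2,8) w=1 -- no cycle. Running total: 1
Add edge (2,3) w=1 -- no cycle. Running total: 2
Add edge (2,4) w=1 -- no cycle. Running total: 3
Add edge (2,7) w=1 -- no cycle. Running total: 4
Add edge (4,6) w=1 -- no cycle. Running total: 5
Add edge (5,6) w=1 -- no cycle. Running total: 6
Add edge (1,3) w=2 -- no cycle. Running total: 8

MST edges: (2,8,w=1), (2,3,w=1), (2,4,w=1), (2,7,w=1), (4,6,w=1), (5,6,w=1), (1,3,w=2)
Total MST weight: 1 + 1 + 1 + 1 + 1 + 1 + 2 = 8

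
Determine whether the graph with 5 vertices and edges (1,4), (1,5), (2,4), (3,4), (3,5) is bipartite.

Step 1: Attempt 2-coloring using BFS:
  Start at vertex 1, assign color 0
  Color vertex 4 with color 1 (neighbor of 1)
  Color vertex 5 with color 1 (neighbor of 1)
  Color vertex 2 with color 0 (neighbor of 4)
  Color vertex 3 with color 0 (neighbor of 4)

Step 2: 2-coloring succeeded. No conflicts found.
  Set A (color 0): {1, 2, 3}
  Set B (color 1): {4, 5}

The graph is bipartite with partition {1, 2, 3}, {4, 5}.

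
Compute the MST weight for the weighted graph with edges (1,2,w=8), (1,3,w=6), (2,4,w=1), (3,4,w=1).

Apply Kruskal's algorithm (sort edges by weight, add if no cycle):

Sorted edges by weight:
  (2,4) w=1
  (3,4) w=1
  (1,3) w=6
  (1,2) w=8

Add edge (2,4) w=1 -- no cycle. Running total: 1
Add edge (3,4) w=1 -- no cycle. Running total: 2
Add edge (1,3) w=6 -- no cycle. Running total: 8

MST edges: (2,4,w=1), (3,4,w=1), (1,3,w=6)
Total MST weight: 1 + 1 + 6 = 8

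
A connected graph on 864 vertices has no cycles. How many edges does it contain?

A tree on n vertices always has exactly n - 1 edges.
For n = 864: edges = 864 - 1 = 863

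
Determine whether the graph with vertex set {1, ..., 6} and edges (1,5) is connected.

Step 1: Build adjacency list from edges:
  1: 5
  2: (none)
  3: (none)
  4: (none)
  5: 1
  6: (none)

Step 2: Run BFS/DFS from vertex 1:
  Visited: {1, 5}
  Reached 2 of 6 vertices

Step 3: Only 2 of 6 vertices reached. Graph is disconnected.
Connected components: {1, 5}, {2}, {3}, {4}, {6}
Answer: No, the graph is not connected (5 components).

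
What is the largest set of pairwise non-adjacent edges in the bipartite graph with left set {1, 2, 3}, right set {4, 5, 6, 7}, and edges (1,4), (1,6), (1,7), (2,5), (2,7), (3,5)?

Step 1: List the neighbors of each left vertex:
  1: 4, 6, 7
  2: 5, 7
  3: 5

Step 2: Greedily match left vertices, then look for augmenting paths:
  Match 1 -- 4
  Match 2 -- 7
  Match 3 -- 5
  No augmenting path remains.

Step 3: Verify this is maximum:
  Matching size 3 = min(|L|, |R|) = min(3, 4), which is an upper bound, so this matching is maximum.

Maximum matching: {(1,4), (2,7), (3,5)}
Size: 3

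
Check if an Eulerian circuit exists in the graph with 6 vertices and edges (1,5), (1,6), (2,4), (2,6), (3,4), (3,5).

Step 1: Find the degree of each vertex:
  deg(1) = 2
  deg(2) = 2
  deg(3) = 2
  deg(4) = 2
  deg(5) = 2
  deg(6) = 2

Step 2: Count vertices with odd degree:
  All vertices have even degree (0 odd-degree vertices)

Step 3: Apply Euler's theorem:
  - Eulerian circuit exists iff graph is connected and all vertices have even degree
  - Eulerian path exists iff graph is connected and has 0 or 2 odd-degree vertices

Graph is connected with 0 odd-degree vertices.
Both Eulerian circuit and Eulerian path exist.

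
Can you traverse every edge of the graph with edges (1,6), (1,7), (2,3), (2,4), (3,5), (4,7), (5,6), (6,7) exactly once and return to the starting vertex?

Step 1: Find the degree of each vertex:
  deg(1) = 2
  deg(2) = 2
  deg(3) = 2
  deg(4) = 2
  deg(5) = 2
  deg(6) = 3
  deg(7) = 3

Step 2: Count vertices with odd degree:
  Odd-degree vertices: 6, 7 (2 total)

Step 3: Apply Euler's theorem:
  - Eulerian circuit exists iff graph is connected and all vertices have even degree
  - Eulerian path exists iff graph is connected and has 0 or 2 odd-degree vertices

Graph is connected with exactly 2 odd-degree vertices (6, 7).
Eulerian path exists (starting and ending at the odd-degree vertices), but no Eulerian circuit.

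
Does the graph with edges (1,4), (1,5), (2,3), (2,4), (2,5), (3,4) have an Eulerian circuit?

Step 1: Find the degree of each vertex:
  deg(1) = 2
  deg(2) = 3
  deg(3) = 2
  deg(4) = 3
  deg(5) = 2

Step 2: Count vertices with odd degree:
  Odd-degree vertices: 2, 4 (2 total)

Step 3: Apply Euler's theorem:
  - Eulerian circuit exists iff graph is connected and all vertices have even degree
  - Eulerian path exists iff graph is connected and has 0 or 2 odd-degree vertices

Graph is connected with exactly 2 odd-degree vertices (2, 4).
Eulerian path exists (starting and ending at the odd-degree vertices), but no Eulerian circuit.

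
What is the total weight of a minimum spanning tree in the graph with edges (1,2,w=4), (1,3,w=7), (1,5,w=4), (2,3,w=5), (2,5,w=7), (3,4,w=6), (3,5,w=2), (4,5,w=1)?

Apply Kruskal's algorithm (sort edges by weight, add if no cycle):

Sorted edges by weight:
  (4,5) w=1
  (3,5) w=2
  (1,2) w=4
  (1,5) w=4
  (2,3) w=5
  (3,4) w=6
  (1,3) w=7
  (2,5) w=7

Add edge (4,5) w=1 -- no cycle. Running total: 1
Add edge (3,5) w=2 -- no cycle. Running total: 3
Add edge (1,2) w=4 -- no cycle. Running total: 7
Add edge (1,5) w=4 -- no cycle. Running total: 11

MST edges: (4,5,w=1), (3,5,w=2), (1,2,w=4), (1,5,w=4)
Total MST weight: 1 + 2 + 4 + 4 = 11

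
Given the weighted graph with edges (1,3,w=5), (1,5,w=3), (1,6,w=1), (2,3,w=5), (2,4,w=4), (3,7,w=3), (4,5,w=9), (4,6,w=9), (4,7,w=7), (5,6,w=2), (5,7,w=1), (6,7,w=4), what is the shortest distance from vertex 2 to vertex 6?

Step 1: Build adjacency list with weights:
  1: 3(w=5), 5(w=3), 6(w=1)
  2: 3(w=5), 4(w=4)
  3: 1(w=5), 2(w=5), 7(w=3)
  4: 2(w=4), 5(w=9), 6(w=9), 7(w=7)
  5: 1(w=3), 4(w=9), 6(w=2), 7(w=1)
  6: 1(w=1), 4(w=9), 5(w=2), 7(w=4)
  7: 3(w=3), 4(w=7), 5(w=1), 6(w=4)

Step 2: Apply Dijkstra's algorithm from vertex 2:
  Visit vertex 2 (distance=0)
    Update dist[3] = 5
    Update dist[4] = 4
  Visit vertex 4 (distance=4)
    Update dist[5] = 13
    Update dist[6] = 13
    Update dist[7] = 11
  Visit vertex 3 (distance=5)
    Update dist[1] = 10
    Update dist[7] = 8
  Visit vertex 7 (distance=8)
    Update dist[5] = 9
    Update dist[6] = 12
  Visit vertex 5 (distance=9)
    Update dist[6] = 11
  Visit vertex 1 (distance=10)
  Visit vertex 6 (distance=11)

Step 3: Shortest path: 2 -> 3 -> 1 -> 6
Total weight: 5 + 5 + 1 = 11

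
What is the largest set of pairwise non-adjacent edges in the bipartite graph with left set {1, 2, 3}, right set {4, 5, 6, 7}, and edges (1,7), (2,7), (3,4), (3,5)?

Step 1: List the neighbors of each left vertex:
  1: 7
  2: 7
  3: 4, 5

Step 2: Greedily match left vertices, then look for augmenting paths:
  Match 1 -- 7
  Match 3 -- 4
  No augmenting path remains.

Step 3: Verify this is maximum:
  Matching has size 2. The vertex set {3, 7} covers every edge and has size 2; any matching has at most one edge per cover vertex, so 2 is maximum (König's theorem).

Maximum matching: {(1,7), (3,4)}
Size: 2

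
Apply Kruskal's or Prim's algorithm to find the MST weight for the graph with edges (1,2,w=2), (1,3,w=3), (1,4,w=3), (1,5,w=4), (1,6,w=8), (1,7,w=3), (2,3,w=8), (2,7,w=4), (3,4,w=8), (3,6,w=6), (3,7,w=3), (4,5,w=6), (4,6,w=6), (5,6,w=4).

Apply Kruskal's algorithm (sort edges by weight, add if no cycle):

Sorted edges by weight:
  (1,2) w=2
  (1,4) w=3
  (1,3) w=3
  (1,7) w=3
  (3,7) w=3
  (1,5) w=4
  (2,7) w=4
  (5,6) w=4
  (3,6) w=6
  (4,6) w=6
  (4,5) w=6
  (1,6) w=8
  (2,3) w=8
  (3,4) w=8

Add edge (1,2) w=2 -- no cycle. Running total: 2
Add edge (1,4) w=3 -- no cycle. Running total: 5
Add edge (1,3) w=3 -- no cycle. Running total: 8
Add edge (1,7) w=3 -- no cycle. Running total: 11
Skip edge (3,7) w=3 -- would create cycle
Add edge (1,5) w=4 -- no cycle. Running total: 15
Skip edge (2,7) w=4 -- would create cycle
Add edge (5,6) w=4 -- no cycle. Running total: 19

MST edges: (1,2,w=2), (1,4,w=3), (1,3,w=3), (1,7,w=3), (1,5,w=4), (5,6,w=4)
Total MST weight: 2 + 3 + 3 + 3 + 4 + 4 = 19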